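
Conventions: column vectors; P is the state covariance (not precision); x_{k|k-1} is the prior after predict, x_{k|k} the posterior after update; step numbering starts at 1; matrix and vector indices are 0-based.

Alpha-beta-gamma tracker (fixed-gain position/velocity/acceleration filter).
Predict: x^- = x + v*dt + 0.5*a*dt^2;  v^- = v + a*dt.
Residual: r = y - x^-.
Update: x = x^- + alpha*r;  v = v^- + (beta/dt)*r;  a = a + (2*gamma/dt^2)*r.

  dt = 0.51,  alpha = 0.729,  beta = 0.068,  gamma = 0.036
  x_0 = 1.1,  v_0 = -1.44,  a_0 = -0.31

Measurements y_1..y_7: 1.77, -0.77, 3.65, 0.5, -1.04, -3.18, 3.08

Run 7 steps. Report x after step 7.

x_post = 1.4221

step 1: x_pred=0.3253  r=1.4447  x^+=1.3785  v^+=-1.4055  a^+=0.0899
step 2: x_pred=0.6734  r=-1.4434  x^+=-0.3788  v^+=-1.5521  a^+=-0.3096
step 3: x_pred=-1.2107  r=4.8607  x^+=2.3328  v^+=-1.0619  a^+=1.0359
step 4: x_pred=1.9259  r=-1.4259  x^+=0.8864  v^+=-0.7237  a^+=0.6412
step 5: x_pred=0.6007  r=-1.6407  x^+=-0.5954  v^+=-0.6155  a^+=0.1870
step 6: x_pred=-0.8849  r=-2.2951  x^+=-2.5580  v^+=-0.8261  a^+=-0.4483
step 7: x_pred=-3.0377  r=6.1177  x^+=1.4221  v^+=-0.2391  a^+=1.2451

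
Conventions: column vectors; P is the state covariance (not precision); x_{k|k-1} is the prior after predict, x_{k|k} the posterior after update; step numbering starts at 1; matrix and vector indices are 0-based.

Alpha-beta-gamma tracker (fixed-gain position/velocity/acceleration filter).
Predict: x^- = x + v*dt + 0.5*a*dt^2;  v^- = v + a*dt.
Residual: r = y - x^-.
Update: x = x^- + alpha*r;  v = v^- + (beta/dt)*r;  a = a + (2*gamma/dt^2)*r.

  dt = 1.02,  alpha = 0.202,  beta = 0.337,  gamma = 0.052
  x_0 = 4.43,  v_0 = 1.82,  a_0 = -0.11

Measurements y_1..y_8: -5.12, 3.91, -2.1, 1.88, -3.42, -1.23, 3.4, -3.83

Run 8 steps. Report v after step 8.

step 1: x_pred=6.2292  r=-11.3492  x^+=3.9366  v^+=-2.0419  a^+=-1.2445
step 2: x_pred=1.2065  r=2.7035  x^+=1.7526  v^+=-2.4181  a^+=-0.9742
step 3: x_pred=-1.2206  r=-0.8794  x^+=-1.3982  v^+=-3.7023  a^+=-1.0621
step 4: x_pred=-5.7271  r=7.6071  x^+=-4.1905  v^+=-2.2724  a^+=-0.3017
step 5: x_pred=-6.6653  r=3.2453  x^+=-6.0097  v^+=-1.5079  a^+=0.0227
step 6: x_pred=-7.5360  r=6.3060  x^+=-6.2622  v^+=0.5987  a^+=0.6530
step 7: x_pred=-5.3119  r=8.7119  x^+=-3.5521  v^+=4.1431  a^+=1.5239
step 8: x_pred=1.4666  r=-5.2966  x^+=0.3967  v^+=3.9475  a^+=0.9944

v_post = 3.9475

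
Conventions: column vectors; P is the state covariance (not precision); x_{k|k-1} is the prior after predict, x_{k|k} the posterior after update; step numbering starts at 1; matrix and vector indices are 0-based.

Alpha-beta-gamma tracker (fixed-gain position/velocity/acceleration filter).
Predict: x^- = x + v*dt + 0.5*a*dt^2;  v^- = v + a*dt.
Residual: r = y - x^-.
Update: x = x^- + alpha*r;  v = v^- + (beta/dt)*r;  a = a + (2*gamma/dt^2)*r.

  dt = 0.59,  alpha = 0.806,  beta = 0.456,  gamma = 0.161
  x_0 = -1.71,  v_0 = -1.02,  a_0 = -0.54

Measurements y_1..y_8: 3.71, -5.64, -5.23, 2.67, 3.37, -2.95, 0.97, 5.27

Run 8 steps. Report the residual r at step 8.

step 1: x_pred=-2.4058  r=6.1158  x^+=2.5235  v^+=3.3882  a^+=5.1172
step 2: x_pred=5.4132  r=-11.0532  x^+=-3.4957  v^+=-2.1355  a^+=-5.1072
step 3: x_pred=-5.6445  r=0.4145  x^+=-5.3104  v^+=-4.8284  a^+=-4.7238
step 4: x_pred=-8.9813  r=11.6513  x^+=0.4096  v^+=1.3897  a^+=6.0539
step 5: x_pred=2.2832  r=1.0868  x^+=3.1592  v^+=5.8014  a^+=7.0592
step 6: x_pred=7.8107  r=-10.7607  x^+=-0.8624  v^+=1.6497  a^+=-2.8947
step 7: x_pred=-0.3929  r=1.3629  x^+=0.7056  v^+=0.9952  a^+=-1.6339
step 8: x_pred=1.0084  r=4.2616  x^+=4.4432  v^+=3.3249  a^+=2.3082

resid = 4.2616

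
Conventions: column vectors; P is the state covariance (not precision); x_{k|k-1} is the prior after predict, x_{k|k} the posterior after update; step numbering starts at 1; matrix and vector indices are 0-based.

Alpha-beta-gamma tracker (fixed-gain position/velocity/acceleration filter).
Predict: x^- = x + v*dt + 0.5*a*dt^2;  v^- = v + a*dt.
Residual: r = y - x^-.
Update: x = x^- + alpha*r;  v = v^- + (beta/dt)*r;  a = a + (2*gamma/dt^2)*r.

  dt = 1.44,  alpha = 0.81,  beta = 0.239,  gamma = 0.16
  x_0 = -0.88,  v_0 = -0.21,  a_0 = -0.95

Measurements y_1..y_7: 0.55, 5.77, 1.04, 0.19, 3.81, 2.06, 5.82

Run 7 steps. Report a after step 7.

step 1: x_pred=-2.1674  r=2.7174  x^+=0.0337  v^+=-1.1270  a^+=-0.5307
step 2: x_pred=-2.1394  r=7.9094  x^+=4.2672  v^+=-0.5784  a^+=0.6899
step 3: x_pred=4.1496  r=-3.1096  x^+=1.6308  v^+=-0.1010  a^+=0.2100
step 4: x_pred=1.7031  r=-1.5131  x^+=0.4775  v^+=-0.0497  a^+=-0.0235
step 5: x_pred=0.3816  r=3.4284  x^+=3.1586  v^+=0.4855  a^+=0.5056
step 6: x_pred=4.3820  r=-2.3220  x^+=2.5012  v^+=0.8282  a^+=0.1473
step 7: x_pred=3.8465  r=1.9735  x^+=5.4450  v^+=1.3678  a^+=0.4518

a_post = 0.4518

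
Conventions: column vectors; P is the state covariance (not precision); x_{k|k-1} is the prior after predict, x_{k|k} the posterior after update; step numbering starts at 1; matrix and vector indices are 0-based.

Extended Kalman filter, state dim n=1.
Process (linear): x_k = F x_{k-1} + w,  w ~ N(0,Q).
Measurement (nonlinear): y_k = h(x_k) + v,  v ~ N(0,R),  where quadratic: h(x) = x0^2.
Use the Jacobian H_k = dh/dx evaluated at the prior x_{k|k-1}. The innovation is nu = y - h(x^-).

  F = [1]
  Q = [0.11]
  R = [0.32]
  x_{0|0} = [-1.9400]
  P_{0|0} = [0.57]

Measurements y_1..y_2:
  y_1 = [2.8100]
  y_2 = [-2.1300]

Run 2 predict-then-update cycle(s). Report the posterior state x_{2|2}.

x_post = [-0.4828]

step 1: x^-=[-1.9400]  P^-=[0.6800]  H_jac=[-3.8800]  S=[10.5570]  K=[-0.2499]  nu=[-0.9536]  x^+=[-1.7017]  P^+=[0.0206]
step 2: x^-=[-1.7017]  P^-=[0.1306]  H_jac=[-3.4034]  S=[1.8329]  K=[-0.2425]  nu=[-5.0257]  x^+=[-0.4828]  P^+=[0.0228]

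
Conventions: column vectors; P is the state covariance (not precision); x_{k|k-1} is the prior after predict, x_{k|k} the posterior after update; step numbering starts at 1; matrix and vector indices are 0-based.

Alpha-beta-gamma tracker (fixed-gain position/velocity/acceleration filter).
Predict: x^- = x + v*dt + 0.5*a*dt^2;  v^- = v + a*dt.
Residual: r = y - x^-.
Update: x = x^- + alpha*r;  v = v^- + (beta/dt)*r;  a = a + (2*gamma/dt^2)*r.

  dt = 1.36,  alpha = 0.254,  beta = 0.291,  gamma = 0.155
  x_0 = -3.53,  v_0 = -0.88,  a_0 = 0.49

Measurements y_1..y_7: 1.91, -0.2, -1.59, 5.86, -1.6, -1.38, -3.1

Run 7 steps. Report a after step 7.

step 1: x_pred=-4.2736  r=6.1836  x^+=-2.7030  v^+=1.1095  a^+=1.5264
step 2: x_pred=0.2176  r=-0.4176  x^+=0.1115  v^+=3.0961  a^+=1.4564
step 3: x_pred=5.6691  r=-7.2591  x^+=3.8253  v^+=3.5236  a^+=0.2398
step 4: x_pred=8.8391  r=-2.9791  x^+=8.0824  v^+=3.2122  a^+=-0.2595
step 5: x_pred=12.2110  r=-13.8110  x^+=8.7030  v^+=-0.0959  a^+=-2.5743
step 6: x_pred=6.1919  r=-7.5719  x^+=4.2686  v^+=-5.2171  a^+=-3.8434
step 7: x_pred=-6.3810  r=3.2810  x^+=-5.5476  v^+=-9.7421  a^+=-3.2935

a_post = -3.2935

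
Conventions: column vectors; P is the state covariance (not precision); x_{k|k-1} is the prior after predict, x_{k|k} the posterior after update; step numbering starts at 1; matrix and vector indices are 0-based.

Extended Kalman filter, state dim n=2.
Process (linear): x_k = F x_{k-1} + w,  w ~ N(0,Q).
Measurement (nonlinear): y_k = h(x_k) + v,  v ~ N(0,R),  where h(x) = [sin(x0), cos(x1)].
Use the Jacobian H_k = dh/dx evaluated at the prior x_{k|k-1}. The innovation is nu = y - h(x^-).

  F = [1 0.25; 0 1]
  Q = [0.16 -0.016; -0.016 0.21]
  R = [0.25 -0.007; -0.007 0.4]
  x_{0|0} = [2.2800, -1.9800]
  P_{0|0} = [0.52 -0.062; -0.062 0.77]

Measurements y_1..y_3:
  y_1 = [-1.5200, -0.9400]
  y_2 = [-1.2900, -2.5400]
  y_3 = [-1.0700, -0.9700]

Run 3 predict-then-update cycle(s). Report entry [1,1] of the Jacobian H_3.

H_jac[1,1] = -0.1239

step 1: x^-=[1.7850, -1.9800]  P^-=[0.6971 0.1145; 0.1145 0.9800]  H_jac=[-0.2126 0.0000; 0.0000 0.9174]  S=[0.2815 -0.0293; -0.0293 1.2249]  K=[-0.5188 0.0733; -0.0100 0.7338]  nu=[-2.4971, -0.5421]  x^+=[3.0407, -2.3528]  P^+=[0.6125 0.0359; 0.0359 0.3200]
step 2: x^-=[2.4525, -2.3528]  P^-=[0.8105 0.0999; 0.0999 0.5300]  H_jac=[-0.7718 0.0000; 0.0000 0.7095]  S=[0.7328 -0.0617; -0.0617 0.6668]  K=[-0.8513 0.0275; -0.0582 0.5586]  nu=[-1.9258, -1.8353]  x^+=[4.0415, -3.2658]  P^+=[0.2760 0.0239; 0.0239 0.3155]
step 3: x^-=[3.2250, -3.2658]  P^-=[0.4677 0.0868; 0.0868 0.5255]  H_jac=[-0.9965 0.0000; 0.0000 -0.1239]  S=[0.7144 0.0037; 0.0037 0.4081]  K=[-0.6522 -0.0204; -0.1202 -0.1585]  nu=[-0.9867, 0.0223]  x^+=[3.8681, -3.1507]  P^+=[0.1635 0.0291; 0.0291 0.5048]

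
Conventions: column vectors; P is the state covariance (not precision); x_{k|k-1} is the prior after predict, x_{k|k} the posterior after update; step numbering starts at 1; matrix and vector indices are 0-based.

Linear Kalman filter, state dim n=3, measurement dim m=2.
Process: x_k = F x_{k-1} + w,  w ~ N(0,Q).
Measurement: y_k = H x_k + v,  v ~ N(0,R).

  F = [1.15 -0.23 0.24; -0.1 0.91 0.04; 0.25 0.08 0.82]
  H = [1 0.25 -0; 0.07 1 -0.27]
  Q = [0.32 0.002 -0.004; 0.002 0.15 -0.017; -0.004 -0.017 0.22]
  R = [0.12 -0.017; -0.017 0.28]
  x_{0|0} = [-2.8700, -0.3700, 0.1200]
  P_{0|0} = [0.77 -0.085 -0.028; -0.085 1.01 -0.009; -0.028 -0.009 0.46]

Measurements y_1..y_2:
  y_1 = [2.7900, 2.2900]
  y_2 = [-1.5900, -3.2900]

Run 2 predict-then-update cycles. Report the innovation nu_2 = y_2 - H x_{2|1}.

step 1: x^-=[-3.1866, -0.0449, -0.6487]  P^-=[1.4488 -0.3869 0.2598; -0.3869 1.0099 0.0290; 0.2598 0.0290 0.5678]  S=[1.4384 -0.1289; -0.1289 1.2587]  K=[0.9231 -0.1880; -0.0243 0.7721; 0.1798 -0.0659]  nu=[5.9878, 2.3828]  x^+=[1.8927, 1.6494, 0.2706]  P^+=[0.1338 -0.0795 -0.0067; -0.0795 0.2539 0.1174; -0.0067 0.1174 0.5128]
step 2: x^-=[1.8622, 1.3225, 0.8271]  P^-=[0.5654 -0.1222 0.1014; -0.1222 0.3855 0.0860; 0.1014 0.0860 0.5843]  S=[0.6484 -0.0386; -0.0386 0.6434]  K=[0.8176 -0.1219; -0.0072 0.5492; 0.1842 -0.0895]  nu=[-3.7828, -4.5196]  x^+=[-0.6797, -1.1327, 0.5345]  P^+=[0.1147 -0.0580 -0.0070; -0.0580 0.1910 0.1224; -0.0070 0.1224 0.5559]

innov = [-3.7828, -4.5196]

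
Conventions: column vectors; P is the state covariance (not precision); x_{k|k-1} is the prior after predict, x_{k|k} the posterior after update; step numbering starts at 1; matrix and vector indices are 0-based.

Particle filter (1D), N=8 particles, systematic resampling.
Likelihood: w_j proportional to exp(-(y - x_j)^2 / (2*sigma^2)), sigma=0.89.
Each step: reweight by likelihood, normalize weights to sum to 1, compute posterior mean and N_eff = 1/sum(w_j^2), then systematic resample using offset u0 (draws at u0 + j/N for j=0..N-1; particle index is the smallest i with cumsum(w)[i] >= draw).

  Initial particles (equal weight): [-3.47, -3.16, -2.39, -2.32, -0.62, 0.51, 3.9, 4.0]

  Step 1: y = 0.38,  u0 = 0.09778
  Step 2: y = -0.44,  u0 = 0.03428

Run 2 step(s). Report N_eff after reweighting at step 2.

N_eff = 7.4260

step 1: w=[0.0001, 0.0002, 0.0051, 0.0065, 0.3453, 0.6423, 0.0003, 0.0002]  mean=0.0869  Neff=1.8801  idx=[4, 4, 4, 5, 5, 5, 5, 5]
step 2: w=[0.1699, 0.1699, 0.1699, 0.0981, 0.0981, 0.0981, 0.0981, 0.0981]  mean=-0.0658  Neff=7.4260  idx=[0, 0, 1, 2, 3, 4, 5, 7]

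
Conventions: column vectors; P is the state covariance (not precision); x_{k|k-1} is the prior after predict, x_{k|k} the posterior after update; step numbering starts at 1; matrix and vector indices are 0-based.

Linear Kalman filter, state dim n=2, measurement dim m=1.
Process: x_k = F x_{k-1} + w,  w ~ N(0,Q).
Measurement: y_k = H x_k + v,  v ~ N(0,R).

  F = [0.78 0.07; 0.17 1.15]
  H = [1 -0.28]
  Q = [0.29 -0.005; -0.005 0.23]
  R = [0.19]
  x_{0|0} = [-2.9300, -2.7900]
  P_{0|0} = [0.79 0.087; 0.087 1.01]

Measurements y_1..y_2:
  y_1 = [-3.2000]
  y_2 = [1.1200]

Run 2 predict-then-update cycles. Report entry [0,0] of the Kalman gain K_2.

step 1: x^-=[-2.4807, -3.7066]  P^-=[0.7851 0.2601; 0.2601 1.6226]  S=[0.9566]  K=[0.7445; -0.2030]  nu=[-1.7571]  x^+=[-3.7890, -3.3499]  P^+=[0.2548 0.4047; 0.4047 1.5832]
step 2: x^-=[-3.1899, -4.4965]  P^-=[0.4970 0.5241; 0.5241 2.4893]  S=[0.5886]  K=[0.5950; -0.2938]  nu=[3.0509]  x^+=[-1.3747, -5.3928]  P^+=[0.2886 0.6270; 0.6270 2.4385]

K[0,0] = 0.5950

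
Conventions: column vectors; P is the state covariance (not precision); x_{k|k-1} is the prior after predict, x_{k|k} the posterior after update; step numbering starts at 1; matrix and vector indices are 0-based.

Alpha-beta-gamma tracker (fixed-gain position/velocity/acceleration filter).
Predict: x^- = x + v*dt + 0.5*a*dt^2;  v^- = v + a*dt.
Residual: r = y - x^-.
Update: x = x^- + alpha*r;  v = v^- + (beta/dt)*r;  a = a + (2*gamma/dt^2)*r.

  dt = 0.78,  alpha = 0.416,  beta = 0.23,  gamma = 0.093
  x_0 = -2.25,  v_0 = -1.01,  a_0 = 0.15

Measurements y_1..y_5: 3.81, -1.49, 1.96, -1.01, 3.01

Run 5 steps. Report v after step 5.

v_post = 1.6067

step 1: x_pred=-2.9922  r=6.8022  x^+=-0.1625  v^+=1.1128  a^+=2.2296
step 2: x_pred=1.3837  r=-2.8737  x^+=0.1883  v^+=2.0044  a^+=1.3510
step 3: x_pred=2.1627  r=-0.2027  x^+=2.0784  v^+=2.9985  a^+=1.2890
step 4: x_pred=4.8093  r=-5.8193  x^+=2.3885  v^+=2.2880  a^+=-0.4900
step 5: x_pred=4.0240  r=-1.0140  x^+=3.6022  v^+=1.6067  a^+=-0.8000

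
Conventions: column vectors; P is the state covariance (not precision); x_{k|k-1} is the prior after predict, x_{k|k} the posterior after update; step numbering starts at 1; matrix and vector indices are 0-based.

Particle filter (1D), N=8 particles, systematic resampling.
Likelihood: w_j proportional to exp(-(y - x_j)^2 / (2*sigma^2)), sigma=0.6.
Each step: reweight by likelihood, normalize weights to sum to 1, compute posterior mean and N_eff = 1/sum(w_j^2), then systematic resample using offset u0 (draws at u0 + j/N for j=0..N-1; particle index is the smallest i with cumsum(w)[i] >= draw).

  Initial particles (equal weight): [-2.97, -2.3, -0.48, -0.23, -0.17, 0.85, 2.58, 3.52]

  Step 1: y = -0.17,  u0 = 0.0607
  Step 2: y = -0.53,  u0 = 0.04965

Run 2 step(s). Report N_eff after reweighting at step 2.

step 1: w=[0.0000, 0.0006, 0.2816, 0.3202, 0.3218, 0.0759, 0.0000, 0.0000]  mean=-0.2004  Neff=3.4353  idx=[2, 2, 3, 3, 3, 4, 4, 5]
step 2: w=[0.1561, 0.1561, 0.1383, 0.1383, 0.1383, 0.1309, 0.1309, 0.0111]  mean=-0.2804  Neff=7.1172  idx=[0, 1, 1, 2, 3, 4, 5, 6]

N_eff = 7.1172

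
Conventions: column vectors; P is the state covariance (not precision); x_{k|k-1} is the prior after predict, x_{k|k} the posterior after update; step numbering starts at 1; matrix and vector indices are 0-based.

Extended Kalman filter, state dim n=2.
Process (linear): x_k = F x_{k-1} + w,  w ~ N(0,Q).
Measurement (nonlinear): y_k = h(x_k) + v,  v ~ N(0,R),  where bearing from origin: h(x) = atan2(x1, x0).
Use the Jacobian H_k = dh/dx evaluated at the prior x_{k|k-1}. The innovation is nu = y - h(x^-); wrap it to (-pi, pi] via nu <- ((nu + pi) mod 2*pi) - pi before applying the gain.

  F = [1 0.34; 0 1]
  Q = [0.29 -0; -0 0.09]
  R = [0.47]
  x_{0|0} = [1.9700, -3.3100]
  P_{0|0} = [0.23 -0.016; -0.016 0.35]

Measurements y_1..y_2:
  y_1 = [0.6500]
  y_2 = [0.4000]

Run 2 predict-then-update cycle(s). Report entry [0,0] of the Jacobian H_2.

H_jac[0,0] = 0.3190

step 1: x^-=[0.8446, -3.3100]  P^-=[0.5496 0.1030; 0.1030 0.4400]  H_jac=[0.2836 0.0724]  S=[0.5208]  K=[0.3137; 0.1173]  nu=[1.9710]  x^+=[1.4628, -3.0789]  P^+=[0.4983 0.0838; 0.0838 0.4328]
step 2: x^-=[0.4160, -3.0789]  P^-=[0.8954 0.2310; 0.2310 0.5228]  H_jac=[0.3190 0.0431]  S=[0.5684]  K=[0.5200; 0.1693]  nu=[1.8365]  x^+=[1.3709, -2.7680]  P^+=[0.7417 0.1810; 0.1810 0.5066]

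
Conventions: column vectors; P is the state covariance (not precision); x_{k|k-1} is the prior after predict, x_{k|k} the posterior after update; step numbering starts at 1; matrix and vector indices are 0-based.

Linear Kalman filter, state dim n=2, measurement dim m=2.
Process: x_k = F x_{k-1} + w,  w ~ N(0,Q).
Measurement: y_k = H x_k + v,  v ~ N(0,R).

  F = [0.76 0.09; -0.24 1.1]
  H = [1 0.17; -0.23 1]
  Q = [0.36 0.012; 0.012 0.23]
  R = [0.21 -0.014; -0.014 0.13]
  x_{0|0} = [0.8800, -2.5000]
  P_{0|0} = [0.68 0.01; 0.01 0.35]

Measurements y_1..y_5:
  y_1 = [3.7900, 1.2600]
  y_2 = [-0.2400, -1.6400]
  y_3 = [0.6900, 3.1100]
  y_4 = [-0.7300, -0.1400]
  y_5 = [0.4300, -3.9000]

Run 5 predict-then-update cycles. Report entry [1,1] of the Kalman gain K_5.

K[1,1] = 0.7096

step 1: x^-=[0.4438, -2.9612]  P^-=[0.7570 -0.0692; -0.0692 0.6874]  S=[0.9633 -0.1378; -0.1378 0.8893]  K=[0.7511 -0.1573; 0.1662 0.8166]  nu=[3.8496, 4.3233]  x^+=[2.6553, 1.2093]  P^+=[0.1590 0.0056; 0.0056 0.1051]
step 2: x^-=[2.1269, 0.6929]  P^-=[0.4534 -0.0020; -0.0020 0.3634]  S=[0.6733 -0.0585; -0.0585 0.5183]  K=[0.6617 -0.1305; 0.1512 0.7191]  nu=[-2.4847, -1.8437]  x^+=[0.7234, -1.0085]  P^+=[0.1398 0.0059; 0.0059 0.0927]
step 3: x^-=[0.4591, -1.2830]  P^-=[0.4423 0.0005; 0.0005 0.3471]  S=[0.6625 -0.0562; -0.0562 0.5003]  K=[0.6568 -0.1285; 0.1501 0.7105]  nu=[0.4491, 4.4986]  x^+=[0.1759, 1.9806]  P^+=[0.1387 0.0060; 0.0060 0.0916]
step 4: x^-=[0.3120, 2.1365]  P^-=[0.4417 0.0007; 0.0007 0.3457]  S=[0.6619 -0.0562; -0.0562 0.4988]  K=[0.6566 -0.1284; 0.1500 0.7097]  nu=[-1.4052, -2.2047]  x^+=[-0.3275, 0.3609]  P^+=[0.1387 0.0060; 0.0060 0.0915]
step 5: x^-=[-0.2165, 0.4756]  P^-=[0.4417 0.0007; 0.0007 0.3456]  S=[0.6619 -0.0562; -0.0562 0.4986]  K=[0.6566 -0.1284; 0.1500 0.7096]  nu=[0.5656, -4.4254]  x^+=[0.7231, -2.5800]  P^+=[0.1387 0.0060; 0.0060 0.0915]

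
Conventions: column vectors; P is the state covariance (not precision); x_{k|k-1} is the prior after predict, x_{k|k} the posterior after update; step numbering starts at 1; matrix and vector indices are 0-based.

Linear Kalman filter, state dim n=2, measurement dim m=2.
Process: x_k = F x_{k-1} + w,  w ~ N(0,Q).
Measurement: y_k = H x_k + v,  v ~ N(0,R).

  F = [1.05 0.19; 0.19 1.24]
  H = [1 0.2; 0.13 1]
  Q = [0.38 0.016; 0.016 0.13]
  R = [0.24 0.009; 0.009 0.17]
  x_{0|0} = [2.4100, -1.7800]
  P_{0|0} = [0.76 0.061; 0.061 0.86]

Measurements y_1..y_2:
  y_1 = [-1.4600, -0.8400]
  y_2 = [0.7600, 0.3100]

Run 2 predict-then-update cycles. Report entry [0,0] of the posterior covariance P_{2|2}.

step 1: x^-=[2.1923, -1.7493]  P^-=[1.2733 0.4519; 0.4519 1.5085]  S=[1.7544 0.9398; 0.9398 1.8175]  K=[0.8234 -0.0861; -0.0448 0.8855]  nu=[-3.3024, 0.6243]  x^+=[-0.5807, -1.0484]  P^+=[0.2036 -0.0337; -0.0337 0.1545]
step 2: x^-=[-0.8090, -1.4104]  P^-=[0.5966 0.0479; 0.0479 0.3590]  S=[0.8701 0.2075; 0.2075 0.5516]  K=[0.7057 -0.0380; -0.0223 0.6706]  nu=[1.8511, 1.8256]  x^+=[0.4279, -0.2275]  P^+=[0.1736 -0.0227; -0.0227 0.1168]

P_post[0,0] = 0.1736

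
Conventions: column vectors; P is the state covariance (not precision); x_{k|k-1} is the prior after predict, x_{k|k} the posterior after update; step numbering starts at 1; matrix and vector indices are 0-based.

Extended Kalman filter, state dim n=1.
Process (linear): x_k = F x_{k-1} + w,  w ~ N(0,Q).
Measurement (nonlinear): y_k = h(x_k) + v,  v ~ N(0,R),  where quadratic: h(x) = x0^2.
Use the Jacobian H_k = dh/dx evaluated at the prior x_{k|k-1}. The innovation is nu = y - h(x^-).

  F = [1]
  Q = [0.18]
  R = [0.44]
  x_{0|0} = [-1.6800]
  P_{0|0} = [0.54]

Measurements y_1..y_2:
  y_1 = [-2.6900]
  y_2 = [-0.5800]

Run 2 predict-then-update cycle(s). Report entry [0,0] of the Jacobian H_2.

H_jac[0,0] = -0.2473

step 1: x^-=[-1.6800]  P^-=[0.7200]  H_jac=[-3.3600]  S=[8.5685]  K=[-0.2823]  nu=[-5.5124]  x^+=[-0.1237]  P^+=[0.0370]
step 2: x^-=[-0.1237]  P^-=[0.2170]  H_jac=[-0.2473]  S=[0.4533]  K=[-0.1184]  nu=[-0.5953]  x^+=[-0.0532]  P^+=[0.2106]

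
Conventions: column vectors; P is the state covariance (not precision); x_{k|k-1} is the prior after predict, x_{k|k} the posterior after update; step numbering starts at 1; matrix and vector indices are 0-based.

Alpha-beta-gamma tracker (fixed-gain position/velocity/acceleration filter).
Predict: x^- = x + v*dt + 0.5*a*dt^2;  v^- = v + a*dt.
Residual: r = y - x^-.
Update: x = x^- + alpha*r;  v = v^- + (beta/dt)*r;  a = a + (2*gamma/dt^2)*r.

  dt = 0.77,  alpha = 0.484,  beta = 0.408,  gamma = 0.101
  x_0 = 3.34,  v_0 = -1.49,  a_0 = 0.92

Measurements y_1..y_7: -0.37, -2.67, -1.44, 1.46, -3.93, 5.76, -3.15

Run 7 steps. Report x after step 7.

x_post = 2.3233

step 1: x_pred=2.4654  r=-2.8354  x^+=1.0931  v^+=-2.2840  a^+=-0.0460
step 2: x_pred=-0.6792  r=-1.9908  x^+=-1.6428  v^+=-3.3743  a^+=-0.7243
step 3: x_pred=-4.4557  r=3.0157  x^+=-2.9961  v^+=-2.3341  a^+=0.3032
step 4: x_pred=-4.7034  r=6.1634  x^+=-1.7203  v^+=1.1652  a^+=2.4030
step 5: x_pred=-0.1107  r=-3.8193  x^+=-1.9593  v^+=0.9918  a^+=1.1018
step 6: x_pred=-0.8689  r=6.6289  x^+=2.3395  v^+=5.3527  a^+=3.3603
step 7: x_pred=7.4572  r=-10.6072  x^+=2.3233  v^+=2.3197  a^+=-0.2536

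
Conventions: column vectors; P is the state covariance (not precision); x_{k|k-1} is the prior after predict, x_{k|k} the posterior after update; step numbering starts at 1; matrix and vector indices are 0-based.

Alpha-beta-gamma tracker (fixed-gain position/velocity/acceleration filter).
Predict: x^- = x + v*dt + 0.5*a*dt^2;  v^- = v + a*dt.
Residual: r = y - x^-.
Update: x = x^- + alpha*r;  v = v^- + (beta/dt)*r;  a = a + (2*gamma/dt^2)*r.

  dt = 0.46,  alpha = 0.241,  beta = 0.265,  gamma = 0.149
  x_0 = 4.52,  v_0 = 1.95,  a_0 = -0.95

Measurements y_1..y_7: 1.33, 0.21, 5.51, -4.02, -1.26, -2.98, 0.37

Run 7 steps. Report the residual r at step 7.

resid = 6.3114

step 1: x_pred=5.3165  r=-3.9865  x^+=4.3557  v^+=-0.7836  a^+=-6.5642
step 2: x_pred=3.3008  r=-3.0908  x^+=2.5559  v^+=-5.5837  a^+=-10.9171
step 3: x_pred=-1.1676  r=6.6776  x^+=0.4417  v^+=-6.7587  a^+=-1.5129
step 4: x_pred=-2.8274  r=-1.1926  x^+=-3.1148  v^+=-8.1417  a^+=-3.1925
step 5: x_pred=-7.1977  r=5.9377  x^+=-5.7667  v^+=-6.1896  a^+=5.1697
step 6: x_pred=-8.0670  r=5.0870  x^+=-6.8410  v^+=-0.8810  a^+=12.3338
step 7: x_pred=-5.9414  r=6.3114  x^+=-4.4203  v^+=8.4284  a^+=21.2222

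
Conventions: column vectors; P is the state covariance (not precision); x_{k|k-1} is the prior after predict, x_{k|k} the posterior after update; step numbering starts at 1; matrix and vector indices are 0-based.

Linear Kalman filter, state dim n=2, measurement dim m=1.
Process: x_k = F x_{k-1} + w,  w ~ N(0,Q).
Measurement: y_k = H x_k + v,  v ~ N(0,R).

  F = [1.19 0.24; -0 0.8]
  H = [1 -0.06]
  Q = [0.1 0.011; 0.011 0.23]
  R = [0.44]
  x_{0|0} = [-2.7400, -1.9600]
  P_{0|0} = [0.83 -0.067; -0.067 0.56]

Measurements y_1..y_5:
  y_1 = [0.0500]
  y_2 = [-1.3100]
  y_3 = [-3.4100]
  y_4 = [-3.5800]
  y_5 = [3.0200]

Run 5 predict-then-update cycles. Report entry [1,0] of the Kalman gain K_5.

step 1: x^-=[-3.7310, -1.5680]  P^-=[1.2693 0.0547; 0.0547 0.5884]  S=[1.7049]  K=[0.7426; 0.0114]  nu=[3.6869]  x^+=[-0.9931, -1.5260]  P^+=[0.3292 0.0403; 0.0403 0.5882]
step 2: x^-=[-1.5480, -1.2208]  P^-=[0.6230 0.1623; 0.1623 0.6064]  S=[1.0457]  K=[0.5865; 0.1204]  nu=[0.1648]  x^+=[-1.4514, -1.2009]  P^+=[0.2634 0.0885; 0.0885 0.5913]
step 3: x^-=[-2.0154, -0.9608]  P^-=[0.5575 0.2087; 0.2087 0.6084]  S=[0.9747]  K=[0.5592; 0.1767]  nu=[-1.4523]  x^+=[-2.8274, -1.2174]  P^+=[0.2528 0.1124; 0.1124 0.5780]
step 4: x^-=[-3.6568, -0.9739]  P^-=[0.5555 0.2290; 0.2290 0.5999]  S=[0.9701]  K=[0.5584; 0.1990]  nu=[0.0184]  x^+=[-3.6465, -0.9703]  P^+=[0.2530 0.1212; 0.1212 0.5615]
step 5: x^-=[-4.5723, -0.7762]  P^-=[0.5598 0.2342; 0.2342 0.5894]  S=[0.9738]  K=[0.5604; 0.2042]  nu=[7.5457]  x^+=[-0.3434, 0.7646]  P^+=[0.2540 0.1228; 0.1228 0.5488]

K[1,0] = 0.2042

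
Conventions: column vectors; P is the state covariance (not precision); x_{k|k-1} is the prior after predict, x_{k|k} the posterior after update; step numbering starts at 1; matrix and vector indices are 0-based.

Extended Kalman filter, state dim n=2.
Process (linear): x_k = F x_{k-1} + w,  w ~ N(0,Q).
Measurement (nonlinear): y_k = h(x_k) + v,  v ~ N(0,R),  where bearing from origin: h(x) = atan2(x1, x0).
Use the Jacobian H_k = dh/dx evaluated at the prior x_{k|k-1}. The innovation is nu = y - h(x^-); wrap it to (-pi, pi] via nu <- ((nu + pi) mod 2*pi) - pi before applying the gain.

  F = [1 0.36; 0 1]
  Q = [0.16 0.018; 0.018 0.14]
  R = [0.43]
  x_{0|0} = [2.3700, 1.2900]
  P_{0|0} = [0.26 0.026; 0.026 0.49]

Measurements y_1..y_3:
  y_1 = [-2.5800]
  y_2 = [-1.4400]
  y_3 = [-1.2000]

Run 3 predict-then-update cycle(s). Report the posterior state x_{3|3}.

step 1: x^-=[2.8344, 1.2900]  P^-=[0.5022 0.2204; 0.2204 0.6300]  H_jac=[-0.1330 0.2923]  S=[0.4756]  K=[-0.0050; 0.3255]  nu=[-3.0071]  x^+=[2.8495, 0.3111]  P^+=[0.5022 0.2212; 0.2212 0.5796]
step 2: x^-=[2.9615, 0.3111]  P^-=[0.8966 0.4478; 0.4478 0.7196]  H_jac=[-0.0351 0.3340]  S=[0.5009]  K=[0.2358; 0.4485]  nu=[-1.5447]  x^+=[2.5972, -0.3816]  P^+=[0.8687 0.3949; 0.3949 0.6189]
step 3: x^-=[2.4599, -0.3816]  P^-=[1.3932 0.6357; 0.6357 0.7589]  H_jac=[0.0616 0.3970]  S=[0.5860]  K=[0.5771; 0.5809]  nu=[-1.0461]  x^+=[1.8562, -0.9893]  P^+=[1.1981 0.4392; 0.4392 0.5611]

x_post = [1.8562, -0.9893]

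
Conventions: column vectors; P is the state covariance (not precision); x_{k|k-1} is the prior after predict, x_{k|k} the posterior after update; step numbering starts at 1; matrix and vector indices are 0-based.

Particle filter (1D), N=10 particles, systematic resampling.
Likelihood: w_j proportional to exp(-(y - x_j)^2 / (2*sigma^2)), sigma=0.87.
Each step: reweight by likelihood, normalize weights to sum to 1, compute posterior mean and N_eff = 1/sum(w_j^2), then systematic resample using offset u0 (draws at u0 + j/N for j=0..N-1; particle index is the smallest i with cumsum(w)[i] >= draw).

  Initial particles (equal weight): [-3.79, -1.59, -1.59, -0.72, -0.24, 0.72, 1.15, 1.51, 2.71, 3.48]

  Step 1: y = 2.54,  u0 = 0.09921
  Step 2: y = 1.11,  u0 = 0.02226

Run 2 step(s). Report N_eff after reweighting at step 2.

N_eff = 4.7286

step 1: w=[0.0000, 0.0000, 0.0000, 0.0004, 0.0025, 0.0461, 0.1147, 0.2039, 0.4032, 0.2293]  mean=2.3626  Neff=3.6766  idx=[6, 7, 7, 8, 8, 8, 8, 9, 9, 9]
step 2: w=[0.2768, 0.2493, 0.2493, 0.0511, 0.0511, 0.0511, 0.0511, 0.0068, 0.0068, 0.0068]  mean=1.6956  Neff=4.7286  idx=[0, 0, 0, 1, 1, 1, 2, 2, 3, 5]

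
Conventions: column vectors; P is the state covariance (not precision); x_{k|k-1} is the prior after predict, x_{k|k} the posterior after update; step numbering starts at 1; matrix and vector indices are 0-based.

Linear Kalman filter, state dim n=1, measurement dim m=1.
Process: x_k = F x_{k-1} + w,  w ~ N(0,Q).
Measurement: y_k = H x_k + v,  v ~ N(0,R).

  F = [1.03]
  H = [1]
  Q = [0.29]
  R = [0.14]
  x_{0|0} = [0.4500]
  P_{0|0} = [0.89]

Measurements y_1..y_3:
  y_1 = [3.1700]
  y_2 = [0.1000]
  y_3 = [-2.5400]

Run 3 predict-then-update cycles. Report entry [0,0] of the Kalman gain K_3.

step 1: x^-=[0.4635]  P^-=[1.2342]  S=[1.3742]  K=[0.8981]  nu=[2.7065]  x^+=[2.8943]  P^+=[0.1257]
step 2: x^-=[2.9811]  P^-=[0.4234]  S=[0.5634]  K=[0.7515]  nu=[-2.8811]  x^+=[0.8159]  P^+=[0.1052]
step 3: x^-=[0.8404]  P^-=[0.4016]  S=[0.5416]  K=[0.7415]  nu=[-3.3804]  x^+=[-1.6662]  P^+=[0.1038]

K[0,0] = 0.7415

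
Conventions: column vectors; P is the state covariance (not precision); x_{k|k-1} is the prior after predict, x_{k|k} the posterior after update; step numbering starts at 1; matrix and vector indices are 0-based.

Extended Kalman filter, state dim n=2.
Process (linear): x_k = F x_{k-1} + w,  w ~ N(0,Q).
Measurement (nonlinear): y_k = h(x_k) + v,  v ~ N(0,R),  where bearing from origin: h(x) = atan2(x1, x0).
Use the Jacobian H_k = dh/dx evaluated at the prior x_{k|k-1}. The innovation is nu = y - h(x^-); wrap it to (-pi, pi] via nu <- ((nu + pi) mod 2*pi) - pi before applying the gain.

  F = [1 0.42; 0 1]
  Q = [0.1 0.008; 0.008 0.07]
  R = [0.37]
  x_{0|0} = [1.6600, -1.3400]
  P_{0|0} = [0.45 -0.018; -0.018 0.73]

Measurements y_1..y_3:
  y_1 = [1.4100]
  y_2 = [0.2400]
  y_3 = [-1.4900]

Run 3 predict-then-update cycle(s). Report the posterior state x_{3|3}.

step 1: x^-=[1.0972, -1.3400]  P^-=[0.6637 0.2966; 0.2966 0.8000]  H_jac=[0.4467 0.3658]  S=[0.7064]  K=[0.5733; 0.6018]  nu=[2.2947]  x^+=[2.4127, 0.0410]  P^+=[0.4315 0.0529; 0.0529 0.5441]
step 2: x^-=[2.4299, 0.0410]  P^-=[0.6719 0.2894; 0.2894 0.6141]  H_jac=[-0.0069 0.4114]  S=[0.4723]  K=[0.2422; 0.5307]  nu=[0.2231]  x^+=[2.4839, 0.1594]  P^+=[0.6442 0.2287; 0.2287 0.4811]
step 3: x^-=[2.5509, 0.1594]  P^-=[1.0212 0.4388; 0.4388 0.5511]  H_jac=[-0.0244 0.3905]  S=[0.4463]  K=[0.3281; 0.4582]  nu=[-1.5524]  x^+=[2.0416, -0.5520]  P^+=[0.9731 0.3717; 0.3717 0.4574]

x_post = [2.0416, -0.5520]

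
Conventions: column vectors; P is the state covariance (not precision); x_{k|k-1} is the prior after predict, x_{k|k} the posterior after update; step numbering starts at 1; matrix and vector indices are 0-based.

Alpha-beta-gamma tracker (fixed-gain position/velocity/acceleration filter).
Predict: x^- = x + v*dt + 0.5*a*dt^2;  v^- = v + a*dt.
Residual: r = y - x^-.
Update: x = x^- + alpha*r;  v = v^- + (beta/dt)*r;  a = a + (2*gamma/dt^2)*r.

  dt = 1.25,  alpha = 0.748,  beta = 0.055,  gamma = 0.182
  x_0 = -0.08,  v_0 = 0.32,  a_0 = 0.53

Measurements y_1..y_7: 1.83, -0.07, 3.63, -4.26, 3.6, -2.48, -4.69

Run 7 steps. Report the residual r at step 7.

resid = 1.6254

step 1: x_pred=0.7341  r=1.0959  x^+=1.5538  v^+=1.0307  a^+=0.7853
step 2: x_pred=3.4557  r=-3.5257  x^+=0.8185  v^+=1.8572  a^+=-0.0360
step 3: x_pred=3.1119  r=0.5181  x^+=3.4994  v^+=1.8350  a^+=0.0847
step 4: x_pred=5.8593  r=-10.1193  x^+=-1.7099  v^+=1.4955  a^+=-2.2727
step 5: x_pred=-1.6161  r=5.2161  x^+=2.2855  v^+=-1.1159  a^+=-1.0576
step 6: x_pred=0.0645  r=-2.5445  x^+=-1.8388  v^+=-2.5498  a^+=-1.6503
step 7: x_pred=-6.3154  r=1.6254  x^+=-5.0996  v^+=-4.5412  a^+=-1.2717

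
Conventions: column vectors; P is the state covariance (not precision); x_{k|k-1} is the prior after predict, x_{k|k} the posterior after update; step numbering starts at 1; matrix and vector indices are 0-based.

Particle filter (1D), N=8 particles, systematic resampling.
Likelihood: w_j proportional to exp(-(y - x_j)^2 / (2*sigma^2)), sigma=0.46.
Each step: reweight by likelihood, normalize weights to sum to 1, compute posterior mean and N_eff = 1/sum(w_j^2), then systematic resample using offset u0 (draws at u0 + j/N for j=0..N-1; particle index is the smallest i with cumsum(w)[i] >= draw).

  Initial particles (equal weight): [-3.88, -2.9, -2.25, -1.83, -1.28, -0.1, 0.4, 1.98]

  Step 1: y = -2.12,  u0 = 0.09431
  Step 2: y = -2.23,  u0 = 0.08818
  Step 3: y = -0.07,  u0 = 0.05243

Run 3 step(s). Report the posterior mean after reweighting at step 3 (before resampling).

post_mean = -1.8436

step 1: w=[0.0003, 0.1076, 0.4352, 0.3713, 0.0855, 0.0000, 0.0000, 0.0000]  mean=-2.0815  Neff=2.8884  idx=[1, 2, 2, 2, 3, 3, 3, 4]
step 2: w=[0.0627, 0.1811, 0.1811, 0.1811, 0.1242, 0.1242, 0.1242, 0.0215]  mean=-2.1135  Neff=6.7103  idx=[1, 1, 2, 3, 3, 4, 5, 6]
step 3: w=[0.0065, 0.0065, 0.0065, 0.0065, 0.0065, 0.3226, 0.3226, 0.3226]  mean=-1.8436  Neff=3.2016  idx=[5, 5, 5, 6, 6, 6, 7, 7]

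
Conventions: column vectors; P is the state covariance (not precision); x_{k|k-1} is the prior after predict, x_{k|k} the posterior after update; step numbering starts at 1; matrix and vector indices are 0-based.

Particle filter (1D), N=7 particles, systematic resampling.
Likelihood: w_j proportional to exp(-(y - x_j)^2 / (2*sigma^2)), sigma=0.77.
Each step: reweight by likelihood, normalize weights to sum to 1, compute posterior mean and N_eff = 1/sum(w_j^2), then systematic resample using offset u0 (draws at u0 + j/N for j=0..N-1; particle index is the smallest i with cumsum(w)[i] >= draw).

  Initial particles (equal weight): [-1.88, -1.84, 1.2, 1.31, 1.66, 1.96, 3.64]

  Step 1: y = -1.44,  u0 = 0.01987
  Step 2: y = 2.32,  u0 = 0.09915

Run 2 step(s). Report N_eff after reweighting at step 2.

N_eff = 6.8627

step 1: w=[0.4915, 0.5057, 0.0016, 0.0010, 0.0002, 0.0000, 0.0000]  mean=-1.8509  Neff=2.0109  idx=[0, 0, 0, 0, 1, 1, 1]
step 2: w=[0.1254, 0.1254, 0.1254, 0.1254, 0.1662, 0.1662, 0.1662]  mean=-1.8601  Neff=6.8627  idx=[0, 1, 3, 4, 5, 5, 6]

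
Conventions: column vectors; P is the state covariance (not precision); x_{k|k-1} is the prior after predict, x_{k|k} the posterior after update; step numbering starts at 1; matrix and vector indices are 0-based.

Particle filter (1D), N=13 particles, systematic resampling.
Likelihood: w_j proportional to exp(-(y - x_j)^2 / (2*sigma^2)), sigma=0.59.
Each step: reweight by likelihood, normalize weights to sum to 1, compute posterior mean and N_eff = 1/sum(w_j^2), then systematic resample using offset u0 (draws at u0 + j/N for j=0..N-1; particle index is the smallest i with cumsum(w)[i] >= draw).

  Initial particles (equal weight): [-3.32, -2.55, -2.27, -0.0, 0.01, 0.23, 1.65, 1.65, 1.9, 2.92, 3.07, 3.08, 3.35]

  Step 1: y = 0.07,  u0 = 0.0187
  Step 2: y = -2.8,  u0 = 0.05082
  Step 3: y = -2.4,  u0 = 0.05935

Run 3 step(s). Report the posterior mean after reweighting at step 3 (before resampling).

step 1: w=[0.0000, 0.0000, 0.0001, 0.3293, 0.3299, 0.3196, 0.0092, 0.0092, 0.0027, 0.0000, 0.0000, 0.0000, 0.0000]  mean=0.1120  Neff=3.1292  idx=[3, 3, 3, 3, 3, 4, 4, 4, 4, 5, 5, 5, 5]
step 2: w=[0.1078, 0.1078, 0.1078, 0.1078, 0.1078, 0.0995, 0.0995, 0.0995, 0.0995, 0.0157, 0.0157, 0.0157, 0.0157]  mean=0.0184  Neff=10.1292  idx=[0, 1, 1, 2, 3, 4, 4, 5, 6, 7, 7, 8, 11]
step 3: w=[0.0843, 0.0843, 0.0843, 0.0843, 0.0843, 0.0843, 0.0843, 0.0787, 0.0787, 0.0787, 0.0787, 0.0787, 0.0160]  mean=0.0076  Neff=12.3403  idx=[0, 1, 2, 3, 4, 5, 6, 7, 8, 9, 10, 11, 11]

post_mean = 0.0076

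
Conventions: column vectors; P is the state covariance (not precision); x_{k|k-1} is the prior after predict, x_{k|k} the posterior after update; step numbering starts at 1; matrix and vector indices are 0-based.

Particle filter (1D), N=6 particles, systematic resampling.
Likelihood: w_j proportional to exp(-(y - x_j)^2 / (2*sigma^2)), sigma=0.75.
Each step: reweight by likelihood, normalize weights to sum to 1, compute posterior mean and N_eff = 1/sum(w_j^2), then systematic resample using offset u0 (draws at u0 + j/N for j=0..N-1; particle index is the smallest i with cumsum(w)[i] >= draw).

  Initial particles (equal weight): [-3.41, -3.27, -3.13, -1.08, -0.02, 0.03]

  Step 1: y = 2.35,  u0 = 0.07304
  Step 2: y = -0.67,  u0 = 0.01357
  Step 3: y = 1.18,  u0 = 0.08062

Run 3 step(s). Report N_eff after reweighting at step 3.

N_eff = 5.9850

step 1: w=[0.0000, 0.0000, 0.0000, 0.0019, 0.4472, 0.5509]  mean=0.0055  Neff=1.9862  idx=[4, 4, 4, 5, 5, 5]
step 2: w=[0.1717, 0.1717, 0.1717, 0.1617, 0.1617, 0.1617]  mean=0.0043  Neff=5.9946  idx=[0, 1, 2, 2, 4, 5]
step 3: w=[0.1608, 0.1608, 0.1608, 0.1608, 0.1785, 0.1785]  mean=-0.0022  Neff=5.9850  idx=[0, 1, 2, 3, 4, 5]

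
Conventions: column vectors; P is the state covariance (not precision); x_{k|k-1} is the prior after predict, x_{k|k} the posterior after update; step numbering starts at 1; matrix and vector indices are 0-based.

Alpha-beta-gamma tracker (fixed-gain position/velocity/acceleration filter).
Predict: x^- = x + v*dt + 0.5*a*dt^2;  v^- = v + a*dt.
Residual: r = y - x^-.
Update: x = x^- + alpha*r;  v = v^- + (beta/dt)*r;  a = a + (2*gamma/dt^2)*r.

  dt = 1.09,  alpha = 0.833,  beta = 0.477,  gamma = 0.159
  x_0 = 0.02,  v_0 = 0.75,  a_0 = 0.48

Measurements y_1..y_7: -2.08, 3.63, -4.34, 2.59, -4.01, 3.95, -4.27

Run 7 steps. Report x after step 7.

x_post = -2.8056

step 1: x_pred=1.1226  r=-3.2026  x^+=-1.5452  v^+=-0.1283  a^+=-0.3772
step 2: x_pred=-1.9091  r=5.5391  x^+=2.7050  v^+=1.8845  a^+=1.1054
step 3: x_pred=5.4157  r=-9.7557  x^+=-2.7108  v^+=-1.1799  a^+=-1.5058
step 4: x_pred=-4.8914  r=7.4814  x^+=1.3406  v^+=0.4528  a^+=0.4966
step 5: x_pred=2.1291  r=-6.1391  x^+=-2.9848  v^+=-1.6925  a^+=-1.1465
step 6: x_pred=-5.5107  r=9.4607  x^+=2.3701  v^+=1.1979  a^+=1.3857
step 7: x_pred=4.4989  r=-8.7689  x^+=-2.8056  v^+=-1.1291  a^+=-0.9614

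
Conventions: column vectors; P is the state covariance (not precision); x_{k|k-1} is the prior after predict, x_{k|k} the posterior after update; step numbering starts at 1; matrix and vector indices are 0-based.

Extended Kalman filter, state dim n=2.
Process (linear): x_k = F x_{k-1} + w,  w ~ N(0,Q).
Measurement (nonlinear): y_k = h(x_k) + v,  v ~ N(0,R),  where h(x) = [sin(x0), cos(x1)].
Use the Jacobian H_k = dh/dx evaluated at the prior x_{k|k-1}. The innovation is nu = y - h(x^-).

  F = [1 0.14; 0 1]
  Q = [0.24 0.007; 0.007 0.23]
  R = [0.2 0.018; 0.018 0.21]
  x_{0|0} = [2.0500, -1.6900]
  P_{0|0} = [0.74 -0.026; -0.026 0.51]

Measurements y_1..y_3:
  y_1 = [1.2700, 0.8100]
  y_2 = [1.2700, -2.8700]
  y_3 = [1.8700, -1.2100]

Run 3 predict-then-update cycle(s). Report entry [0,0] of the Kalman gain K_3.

K[0,0] = 1.2051

step 1: x^-=[1.8134, -1.6900]  P^-=[0.9827 0.0524; 0.0524 0.7400]  H_jac=[-0.2402 0.0000; 0.0000 0.9929]  S=[0.2567 0.0055; 0.0055 0.9395]  K=[-0.9209 0.0608; -0.0658 0.7824]  nu=[0.2993, 0.9289]  x^+=[1.5942, -0.9829]  P^+=[0.7621 -0.0038; -0.0038 0.1643]
step 2: x^-=[1.4566, -0.9829]  P^-=[1.0043 0.0262; 0.0262 0.3943]  H_jac=[0.1139 0.0000; 0.0000 0.8321]  S=[0.2130 0.0205; 0.0205 0.4830]  K=[0.5349 0.0224; -0.0515 0.6815]  nu=[0.2765, -3.4246]  x^+=[1.5279, -3.3309]  P^+=[0.9426 0.0172; 0.0172 0.1709]
step 3: x^-=[1.0616, -3.3309]  P^-=[1.1908 0.0481; 0.0481 0.4009]  H_jac=[0.4875 0.0000; 0.0000 -0.1881]  S=[0.4830 0.0136; 0.0136 0.2242]  K=[1.2051 -0.1134; 0.0582 -0.3399]  nu=[0.9969, -0.2279]  x^+=[2.2887, -3.1954]  P^+=[0.4902 0.0113; 0.0113 0.3739]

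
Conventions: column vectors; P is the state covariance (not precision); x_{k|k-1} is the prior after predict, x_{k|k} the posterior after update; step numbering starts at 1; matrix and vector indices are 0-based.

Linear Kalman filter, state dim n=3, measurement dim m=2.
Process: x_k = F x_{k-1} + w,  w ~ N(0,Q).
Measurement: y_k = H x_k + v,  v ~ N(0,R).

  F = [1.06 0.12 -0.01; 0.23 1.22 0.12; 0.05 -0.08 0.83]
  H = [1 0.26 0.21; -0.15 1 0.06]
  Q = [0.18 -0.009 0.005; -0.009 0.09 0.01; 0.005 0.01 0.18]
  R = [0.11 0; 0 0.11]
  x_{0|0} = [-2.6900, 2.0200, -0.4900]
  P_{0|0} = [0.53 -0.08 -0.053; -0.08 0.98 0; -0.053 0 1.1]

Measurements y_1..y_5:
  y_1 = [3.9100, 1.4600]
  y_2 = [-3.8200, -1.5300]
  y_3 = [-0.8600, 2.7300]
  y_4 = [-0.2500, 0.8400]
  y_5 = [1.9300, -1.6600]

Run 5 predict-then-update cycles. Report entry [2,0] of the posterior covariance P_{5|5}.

P_post[2,0] = -0.1142

step 1: x^-=[-2.6041, 1.7869, -0.7028]  P^-=[0.7705 0.1501 -0.0257; 0.1501 1.5447 0.0162; -0.0257 0.0162 0.9416]  S=[1.0954 0.4450; 0.4450 1.6328]  K=[0.8162 -0.2023; 0.1436 0.8937; 0.1595 0.0034]  nu=[6.1971, -0.6753]  x^+=[2.5909, 2.0735, 0.2831]  P^+=[0.1208 0.0051 -0.1541; 0.0051 0.1037 -0.0775; -0.1541 -0.0775 0.9133]
step 2: x^-=[2.9923, 3.1596, 0.1986]  P^-=[0.3221 0.0219 -0.1408; 0.0219 0.2356 -0.0157; -0.1408 -0.0157 0.8076]  S=[0.4341 0.0366; 0.0366 0.3498]  K=[0.7015 -0.1731; 0.1293 0.6478; 0.0442 0.1495]  nu=[-7.6755, -4.2527]  x^+=[-1.6557, -0.5879, -0.7766]  P^+=[0.1069 0.0059 -0.1488; 0.0059 0.0754 -0.0538; -0.1488 -0.0538 0.7984]
step 3: x^-=[-1.8178, -1.1913, -0.6803]  P^-=[0.3060 0.0162 -0.1334; 0.0162 0.1987 0.0004; -0.1334 0.0004 0.7255]  S=[0.4139 0.0268; 0.0268 0.3158]  K=[0.6934 -0.1781; 0.1247 0.6110; 0.0331 0.1997]  nu=[1.4104, 3.6894]  x^+=[-1.4970, 1.2389, 0.1031]  P^+=[0.1036 0.0041 -0.1352; 0.0041 0.0703 -0.0410; -0.1352 -0.0410 0.7121]
step 4: x^-=[-1.4392, 1.1796, -0.0884]  P^-=[0.3015 0.0141 -0.1194; 0.0141 0.1931 0.0076; -0.1194 0.0076 0.6655]  S=[0.4119 0.0252; 0.0252 0.3112]  K=[0.6910 -0.1791; 0.1229 0.6054; 0.0414 0.2071]  nu=[0.9010, -0.5501]  x^+=[-0.7180, 0.9572, -0.1650]  P^+=[0.1011 0.0028 -0.1231; 0.0028 0.0691 -0.0347; -0.1231 -0.0347 0.6510]
step 5: x^-=[-0.6446, 0.9829, -0.2494]  P^-=[0.2981 0.0133 -0.1077; 0.0133 0.1922 0.0103; -0.1077 0.0103 0.6235]  S=[0.4114 0.0251; 0.0251 0.3103]  K=[0.6889 -0.1779; 0.1221 0.6050; 0.0507 0.2016]  nu=[2.3714, -2.7246]  x^+=[1.4737, -0.3761, -0.6785]  P^+=[0.0992 0.0022 -0.1142; 0.0022 0.0688 -0.0315; -0.1142 -0.0315 0.6094]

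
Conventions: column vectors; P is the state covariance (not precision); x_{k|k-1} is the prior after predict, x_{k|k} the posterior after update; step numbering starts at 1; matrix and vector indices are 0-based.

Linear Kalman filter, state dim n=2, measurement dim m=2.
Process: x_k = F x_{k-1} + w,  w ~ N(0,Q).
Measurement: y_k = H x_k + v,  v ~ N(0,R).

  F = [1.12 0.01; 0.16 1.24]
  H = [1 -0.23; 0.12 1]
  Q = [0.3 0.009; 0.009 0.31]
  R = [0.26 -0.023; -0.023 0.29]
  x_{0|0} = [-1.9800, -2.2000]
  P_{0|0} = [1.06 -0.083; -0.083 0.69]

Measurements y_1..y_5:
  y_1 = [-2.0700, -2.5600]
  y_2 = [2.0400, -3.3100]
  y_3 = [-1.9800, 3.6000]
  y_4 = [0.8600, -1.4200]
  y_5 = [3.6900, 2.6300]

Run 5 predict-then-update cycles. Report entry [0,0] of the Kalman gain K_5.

K[0,0] = 0.6505

step 1: x^-=[-2.2396, -3.0448]  P^-=[1.6279 0.0921; 0.0921 1.3651]  S=[1.9177 -0.0521; -0.0521 1.7007]  K=[0.8431 0.1948; -0.0938 0.8063]  nu=[-0.5307, 0.7536]  x^+=[-2.5402, -2.3874]  P^+=[0.2173 0.0110; 0.0110 0.2347]
step 2: x^-=[-2.8689, -3.3668]  P^-=[0.5728 0.0662; 0.0662 0.6808]  S=[0.8384 -0.0465; -0.0465 0.9949]  K=[0.6743 0.1671; -0.0696 0.6890]  nu=[4.1346, 0.4011]  x^+=[-0.0138, -3.3783]  P^+=[0.1743 0.0120; 0.0120 0.2000]
step 3: x^-=[-0.0492, -4.1913]  P^-=[0.5189 0.0595; 0.0595 0.6267]  S=[0.7847 -0.0471; -0.0471 0.9384]  K=[0.6536 0.1625; -0.0676 0.6720]  nu=[-2.8948, 7.7972]  x^+=[-0.6743, 1.2443]  P^+=[0.1689 0.0118; 0.0118 0.1950]
step 4: x^-=[-0.7428, 1.4351]  P^-=[0.5122 0.0581; 0.0581 0.6189]  S=[0.7782 -0.0474; -0.0474 0.9302]  K=[0.6508 0.1617; -0.0675 0.6694]  nu=[1.9328, -2.7660]  x^+=[0.0680, -0.5468]  P^+=[0.1682 0.0117; 0.0117 0.1943]
step 5: x^-=[0.0706, -0.6672]  P^-=[0.5113 0.0579; 0.0579 0.6177]  S=[0.7773 -0.0474; -0.0474 0.9289]  K=[0.6505 0.1616; -0.0675 0.6690]  nu=[3.4659, 3.2887]  x^+=[2.8564, 1.2989]  P^+=[0.1681 0.0117; 0.0117 0.1941]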